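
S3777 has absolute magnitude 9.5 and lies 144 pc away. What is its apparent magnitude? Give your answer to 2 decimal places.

15.29

m = M + 5 log₁₀(d/10 pc) = 9.5 + 5 log₁₀(144/10)
  = 9.5 + 5 × 1.158 = 9.5 + 5.79 = 15.29.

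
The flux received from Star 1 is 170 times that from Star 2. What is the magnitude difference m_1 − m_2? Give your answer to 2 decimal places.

m_1 − m_2 = −2.5 log₁₀(F_1/F_2) = −2.5 log₁₀(170) = −2.5 × (2.230) = -5.576.

-5.58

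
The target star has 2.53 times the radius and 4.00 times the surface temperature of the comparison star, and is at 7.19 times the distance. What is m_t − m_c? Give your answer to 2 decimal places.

L_t/L_c = (2.53)²(4.00)⁴ = 1639.
F_t/F_c = (L_t/L_c)/(d_t/d_c)² = 1639/51.70 = 31.70.
m_t − m_c = −2.5 log₁₀(31.70) = -3.75.

-3.75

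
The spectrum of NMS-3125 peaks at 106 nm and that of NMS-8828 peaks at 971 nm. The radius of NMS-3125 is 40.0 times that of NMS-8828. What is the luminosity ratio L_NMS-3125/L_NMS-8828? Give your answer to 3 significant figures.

Wien's law gives T ∝ 1/λ_max, so T_NMS-3125/T_NMS-8828 = λ_NMS-8828/λ_NMS-3125 = 971/106 = 9.160.
Then L ∝ R²T⁴ gives L_NMS-3125/L_NMS-8828 = (40.0)² × (9.160)⁴ = 1600 × 7041 = 1.127×10^7.

1.13×10^7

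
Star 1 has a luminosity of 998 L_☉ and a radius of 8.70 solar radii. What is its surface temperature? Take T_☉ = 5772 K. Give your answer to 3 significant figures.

T/T_☉ = (L/L_☉)^(1/4) / (R/R_☉)^(1/2)
T = 5772 × (998)^(1/4) / √(8.70) = 5772 × 5.621 / 2.950 = 1.100×10^4 K.

1.10×10^4 K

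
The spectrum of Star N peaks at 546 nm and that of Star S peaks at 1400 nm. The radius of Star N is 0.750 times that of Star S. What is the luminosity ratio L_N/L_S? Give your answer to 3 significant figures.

24.3

Wien's law gives T ∝ 1/λ_max, so T_N/T_S = λ_S/λ_N = 1400/546 = 2.564.
Then L ∝ R²T⁴ gives L_N/L_S = (0.750)² × (2.564)⁴ = 0.5625 × 43.23 = 24.31.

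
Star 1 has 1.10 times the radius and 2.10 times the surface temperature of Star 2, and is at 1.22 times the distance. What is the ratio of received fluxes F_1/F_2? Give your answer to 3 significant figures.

L_1/L_2 = (R_1/R_2)²(T_1/T_2)⁴ = (1.10)² × (2.10)⁴ = 23.53.
F_1/F_2 = (L_1/L_2)/(d_1/d_2)² = 23.53 / (1.22)² = 15.81.

15.8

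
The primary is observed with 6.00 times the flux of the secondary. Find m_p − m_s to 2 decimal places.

-1.95

m_p − m_s = −2.5 log₁₀(F_p/F_s) = −2.5 log₁₀(6.00) = −2.5 × (0.778) = -1.945.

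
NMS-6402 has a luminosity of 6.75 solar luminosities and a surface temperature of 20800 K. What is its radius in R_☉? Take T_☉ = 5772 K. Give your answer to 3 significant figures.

0.200 R_☉

R/R_☉ = √(L/L_☉) / (T/T_☉)² = √(6.75) / (3.604)²
       = 2.598 / 12.99 = 0.2001.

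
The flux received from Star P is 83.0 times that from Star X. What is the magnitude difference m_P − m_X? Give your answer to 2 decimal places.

m_P − m_X = −2.5 log₁₀(F_P/F_X) = −2.5 log₁₀(83.0) = −2.5 × (1.919) = -4.798.

-4.80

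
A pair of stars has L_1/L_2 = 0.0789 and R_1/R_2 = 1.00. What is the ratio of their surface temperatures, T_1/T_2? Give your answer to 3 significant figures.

0.530

L ∝ R²T⁴ gives T ∝ (L/R²)^(1/4), so
T_1/T_2 = (0.0789 / 1.00²)^(1/4) = (0.07890)^(1/4) = 0.5300.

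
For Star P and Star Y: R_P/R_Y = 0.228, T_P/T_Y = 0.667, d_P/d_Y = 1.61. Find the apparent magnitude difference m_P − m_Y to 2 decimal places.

L_P/L_Y = (0.228)²(0.667)⁴ = 0.01029.
F_P/F_Y = (L_P/L_Y)/(d_P/d_Y)² = 0.01029/2.592 = 0.003969.
m_P − m_Y = −2.5 log₁₀(0.003969) = 6.00.

6.00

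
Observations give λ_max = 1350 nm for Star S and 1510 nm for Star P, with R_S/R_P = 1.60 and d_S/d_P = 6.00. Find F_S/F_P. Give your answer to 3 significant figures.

Wien's law: T_S/T_P = λ_P/λ_S = 1510/1350 = 1.119.
L_S/L_P = (R_S/R_P)²(T_S/T_P)⁴ = (1.60)²(1.119)⁴ = 4.007.
F_S/F_P = (L_S/L_P)/(d_S/d_P)² = 4.007/(6.00)² = 0.1113.

0.111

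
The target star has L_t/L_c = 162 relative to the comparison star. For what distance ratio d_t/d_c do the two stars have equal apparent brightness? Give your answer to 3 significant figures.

12.7

Equal flux requires L_t/d_t² = L_c/d_c², so d_t/d_c = √(L_t/L_c)
= √(162) = 12.73.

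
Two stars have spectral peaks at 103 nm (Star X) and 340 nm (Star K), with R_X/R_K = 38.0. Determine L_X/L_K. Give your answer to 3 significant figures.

Wien's law gives T ∝ 1/λ_max, so T_X/T_K = λ_K/λ_X = 340/103 = 3.301.
Then L ∝ R²T⁴ gives L_X/L_K = (38.0)² × (3.301)⁴ = 1444 × 118.7 = 1.714×10^5.

1.71×10^5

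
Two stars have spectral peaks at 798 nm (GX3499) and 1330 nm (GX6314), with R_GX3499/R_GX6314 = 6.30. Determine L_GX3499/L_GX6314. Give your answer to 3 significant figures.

306

Wien's law gives T ∝ 1/λ_max, so T_GX3499/T_GX6314 = λ_GX6314/λ_GX3499 = 1330/798 = 1.667.
Then L ∝ R²T⁴ gives L_GX3499/L_GX6314 = (6.30)² × (1.667)⁴ = 39.69 × 7.716 = 306.3.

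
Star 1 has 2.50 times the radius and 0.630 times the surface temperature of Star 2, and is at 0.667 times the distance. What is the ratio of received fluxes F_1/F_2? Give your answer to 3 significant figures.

L_1/L_2 = (R_1/R_2)²(T_1/T_2)⁴ = (2.50)² × (0.630)⁴ = 0.9846.
F_1/F_2 = (L_1/L_2)/(d_1/d_2)² = 0.9846 / (0.667)² = 2.213.

2.21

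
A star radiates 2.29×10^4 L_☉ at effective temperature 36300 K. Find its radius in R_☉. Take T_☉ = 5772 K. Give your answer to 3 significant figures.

R/R_☉ = √(L/L_☉) / (T/T_☉)² = √(2.29×10^4) / (6.289)²
       = 151.3 / 39.55 = 3.826.

3.83 R_☉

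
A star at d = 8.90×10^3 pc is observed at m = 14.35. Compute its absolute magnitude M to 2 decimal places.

-0.40

M = m − 5 log₁₀(d/10 pc) = 14.35 − 5 log₁₀(8.90×10^3/10)
  = 14.35 − 5 × 2.949 = 14.35 − 14.75 = -0.40.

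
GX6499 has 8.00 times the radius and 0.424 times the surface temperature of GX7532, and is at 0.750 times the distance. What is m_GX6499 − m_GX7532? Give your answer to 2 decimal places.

-1.41

L_GX6499/L_GX7532 = (8.00)²(0.424)⁴ = 2.068.
F_GX6499/F_GX7532 = (L_GX6499/L_GX7532)/(d_GX6499/d_GX7532)² = 2.068/0.5625 = 3.677.
m_GX6499 − m_GX7532 = −2.5 log₁₀(3.677) = -1.41.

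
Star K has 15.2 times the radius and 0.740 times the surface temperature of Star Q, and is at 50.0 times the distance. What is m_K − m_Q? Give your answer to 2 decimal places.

3.89

L_K/L_Q = (15.2)²(0.740)⁴ = 69.28.
F_K/F_Q = (L_K/L_Q)/(d_K/d_Q)² = 69.28/2500 = 0.02771.
m_K − m_Q = −2.5 log₁₀(0.02771) = 3.89.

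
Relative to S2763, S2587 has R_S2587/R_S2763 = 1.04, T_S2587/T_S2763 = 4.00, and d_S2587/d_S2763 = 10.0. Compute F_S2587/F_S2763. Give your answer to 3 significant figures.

2.77

L_S2587/L_S2763 = (R_S2587/R_S2763)²(T_S2587/T_S2763)⁴ = (1.04)² × (4.00)⁴ = 276.9.
F_S2587/F_S2763 = (L_S2587/L_S2763)/(d_S2587/d_S2763)² = 276.9 / (10.0)² = 2.769.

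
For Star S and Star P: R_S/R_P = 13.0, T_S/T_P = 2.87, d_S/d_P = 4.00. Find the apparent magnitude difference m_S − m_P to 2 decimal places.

-7.14

L_S/L_P = (13.0)²(2.87)⁴ = 1.147×10^4.
F_S/F_P = (L_S/L_P)/(d_S/d_P)² = 1.147×10^4/16.00 = 716.6.
m_S − m_P = −2.5 log₁₀(716.6) = -7.14.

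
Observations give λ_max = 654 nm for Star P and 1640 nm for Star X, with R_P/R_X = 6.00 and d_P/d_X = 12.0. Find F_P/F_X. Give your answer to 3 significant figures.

9.89

Wien's law: T_P/T_X = λ_X/λ_P = 1640/654 = 2.508.
L_P/L_X = (R_P/R_X)²(T_P/T_X)⁴ = (6.00)²(2.508)⁴ = 1424.
F_P/F_X = (L_P/L_X)/(d_P/d_X)² = 1424/(12.0)² = 9.886.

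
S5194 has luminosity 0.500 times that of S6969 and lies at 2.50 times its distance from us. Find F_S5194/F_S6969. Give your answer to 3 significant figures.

0.0800

F = L/(4πd²), so F_S5194/F_S6969 = (L_S5194/L_S6969) / (d_S5194/d_S6969)²
= 0.500 / (2.50)² = 0.500 / 6.250 = 0.08000.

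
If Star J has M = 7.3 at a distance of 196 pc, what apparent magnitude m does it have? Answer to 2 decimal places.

13.76

m = M + 5 log₁₀(d/10 pc) = 7.3 + 5 log₁₀(196/10)
  = 7.3 + 5 × 1.292 = 7.3 + 6.46 = 13.76.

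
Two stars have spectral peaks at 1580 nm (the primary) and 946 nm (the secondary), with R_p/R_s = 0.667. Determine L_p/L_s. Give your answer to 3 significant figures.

Wien's law gives T ∝ 1/λ_max, so T_p/T_s = λ_s/λ_p = 946/1580 = 0.5987.
Then L ∝ R²T⁴ gives L_p/L_s = (0.667)² × (0.5987)⁴ = 0.4449 × 0.1285 = 0.05717.

0.0572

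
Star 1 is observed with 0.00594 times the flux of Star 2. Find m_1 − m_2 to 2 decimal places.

m_1 − m_2 = −2.5 log₁₀(F_1/F_2) = −2.5 log₁₀(0.00594) = −2.5 × (-2.226) = 5.566.

5.57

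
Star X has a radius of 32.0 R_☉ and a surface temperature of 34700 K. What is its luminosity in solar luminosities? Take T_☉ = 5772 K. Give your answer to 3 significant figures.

1.34×10^6 solar luminosities

L/L_☉ = (R/R_☉)² (T/T_☉)⁴ = (32.0)² × (34700/5772)⁴
       = 1024 × (6.012)⁴ = 1024 × 1306 = 1.338×10^6.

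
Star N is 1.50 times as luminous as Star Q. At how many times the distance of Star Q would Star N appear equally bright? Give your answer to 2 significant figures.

1.2

Equal flux requires L_N/d_N² = L_Q/d_Q², so d_N/d_Q = √(L_N/L_Q)
= √(1.50) = 1.225.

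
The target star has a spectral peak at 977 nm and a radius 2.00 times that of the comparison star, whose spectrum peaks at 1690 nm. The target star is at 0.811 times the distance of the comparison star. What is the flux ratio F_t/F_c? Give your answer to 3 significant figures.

Wien's law: T_t/T_c = λ_c/λ_t = 1690/977 = 1.730.
L_t/L_c = (R_t/R_c)²(T_t/T_c)⁴ = (2.00)²(1.730)⁴ = 35.81.
F_t/F_c = (L_t/L_c)/(d_t/d_c)² = 35.81/(0.811)² = 54.45.

54.4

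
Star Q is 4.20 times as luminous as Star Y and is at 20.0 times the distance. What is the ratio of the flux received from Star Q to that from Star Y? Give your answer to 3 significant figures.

0.0105

F = L/(4πd²), so F_Q/F_Y = (L_Q/L_Y) / (d_Q/d_Y)²
= 4.20 / (20.0)² = 4.20 / 400.0 = 0.01050.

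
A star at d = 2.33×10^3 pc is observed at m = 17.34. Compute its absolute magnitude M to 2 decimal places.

5.50

M = m − 5 log₁₀(d/10 pc) = 17.34 − 5 log₁₀(2.33×10^3/10)
  = 17.34 − 5 × 2.367 = 17.34 − 11.84 = 5.50.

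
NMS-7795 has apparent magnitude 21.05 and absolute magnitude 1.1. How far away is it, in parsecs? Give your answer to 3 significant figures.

m − M = 5 log₁₀(d/10 pc)
21.05 − (1.1) = 19.95 = 5 log₁₀(d/10)
d = 10 × 10^(19.95/5) = 10 × 10^3.990 = 9.772×10^4 pc.

9.77×10^4 pc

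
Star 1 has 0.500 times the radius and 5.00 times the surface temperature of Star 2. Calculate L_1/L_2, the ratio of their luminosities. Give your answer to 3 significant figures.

From the Stefan–Boltzmann law, L ∝ R²T⁴, so
L_1/L_2 = (R_1/R_2)² (T_1/T_2)⁴ = (0.500)² × (5.00)⁴ = 0.2500 × 625.0 = 156.2.

156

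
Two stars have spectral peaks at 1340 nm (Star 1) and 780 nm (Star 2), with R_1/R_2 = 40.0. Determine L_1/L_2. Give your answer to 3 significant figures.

184

Wien's law gives T ∝ 1/λ_max, so T_1/T_2 = λ_2/λ_1 = 780/1340 = 0.5821.
Then L ∝ R²T⁴ gives L_1/L_2 = (40.0)² × (0.5821)⁴ = 1600 × 0.1148 = 183.7.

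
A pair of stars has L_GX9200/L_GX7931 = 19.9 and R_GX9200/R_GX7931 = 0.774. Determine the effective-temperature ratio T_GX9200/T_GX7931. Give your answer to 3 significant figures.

2.40

L ∝ R²T⁴ gives T ∝ (L/R²)^(1/4), so
T_GX9200/T_GX7931 = (19.9 / 0.774²)^(1/4) = (33.22)^(1/4) = 2.401.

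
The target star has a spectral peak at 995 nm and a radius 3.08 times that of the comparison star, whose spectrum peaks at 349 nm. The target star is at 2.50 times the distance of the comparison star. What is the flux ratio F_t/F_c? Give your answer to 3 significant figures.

Wien's law: T_t/T_c = λ_c/λ_t = 349/995 = 0.3508.
L_t/L_c = (R_t/R_c)²(T_t/T_c)⁴ = (3.08)²(0.3508)⁴ = 0.1436.
F_t/F_c = (L_t/L_c)/(d_t/d_c)² = 0.1436/(2.50)² = 0.02297.

0.0230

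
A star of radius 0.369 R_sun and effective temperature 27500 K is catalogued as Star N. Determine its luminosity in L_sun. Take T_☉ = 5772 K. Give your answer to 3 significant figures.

L/L_☉ = (R/R_☉)² (T/T_☉)⁴ = (0.369)² × (27500/5772)⁴
       = 0.1362 × (4.764)⁴ = 0.1362 × 515.3 = 70.16.

70.2 L_sun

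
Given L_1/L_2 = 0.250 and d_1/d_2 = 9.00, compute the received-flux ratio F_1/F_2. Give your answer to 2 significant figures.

F = L/(4πd²), so F_1/F_2 = (L_1/L_2) / (d_1/d_2)²
= 0.250 / (9.00)² = 0.250 / 81.00 = 0.003086.

0.0031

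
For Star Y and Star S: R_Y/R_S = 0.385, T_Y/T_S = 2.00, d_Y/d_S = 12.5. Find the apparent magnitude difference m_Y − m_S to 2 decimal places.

L_Y/L_S = (0.385)²(2.00)⁴ = 2.372.
F_Y/F_S = (L_Y/L_S)/(d_Y/d_S)² = 2.372/156.2 = 0.01518.
m_Y − m_S = −2.5 log₁₀(0.01518) = 4.55.

4.55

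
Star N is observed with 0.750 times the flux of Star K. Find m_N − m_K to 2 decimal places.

0.31

m_N − m_K = −2.5 log₁₀(F_N/F_K) = −2.5 log₁₀(0.750) = −2.5 × (-0.125) = 0.312.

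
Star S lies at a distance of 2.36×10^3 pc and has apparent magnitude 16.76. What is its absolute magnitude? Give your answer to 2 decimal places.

M = m − 5 log₁₀(d/10 pc) = 16.76 − 5 log₁₀(2.36×10^3/10)
  = 16.76 − 5 × 2.373 = 16.76 − 11.86 = 4.90.

4.90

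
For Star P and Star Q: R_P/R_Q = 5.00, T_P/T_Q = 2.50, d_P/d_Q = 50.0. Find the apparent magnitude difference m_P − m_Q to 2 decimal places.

L_P/L_Q = (5.00)²(2.50)⁴ = 976.6.
F_P/F_Q = (L_P/L_Q)/(d_P/d_Q)² = 976.6/2500 = 0.3906.
m_P − m_Q = −2.5 log₁₀(0.3906) = 1.02.

1.02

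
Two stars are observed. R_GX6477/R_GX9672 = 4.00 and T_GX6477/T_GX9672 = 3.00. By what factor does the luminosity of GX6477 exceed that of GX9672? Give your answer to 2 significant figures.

From the Stefan–Boltzmann law, L ∝ R²T⁴, so
L_GX6477/L_GX9672 = (R_GX6477/R_GX9672)² (T_GX6477/T_GX9672)⁴ = (4.00)² × (3.00)⁴ = 16.00 × 81.00 = 1296.

1.3×10^3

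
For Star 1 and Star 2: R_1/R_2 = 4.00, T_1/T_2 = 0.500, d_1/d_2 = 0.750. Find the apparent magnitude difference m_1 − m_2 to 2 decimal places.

L_1/L_2 = (4.00)²(0.500)⁴ = 1.000.
F_1/F_2 = (L_1/L_2)/(d_1/d_2)² = 1.000/0.5625 = 1.778.
m_1 − m_2 = −2.5 log₁₀(1.778) = -0.62.

-0.62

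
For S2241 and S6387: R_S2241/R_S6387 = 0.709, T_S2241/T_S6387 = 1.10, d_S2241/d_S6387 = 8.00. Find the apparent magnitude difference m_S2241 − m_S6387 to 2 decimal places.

L_S2241/L_S6387 = (0.709)²(1.10)⁴ = 0.7360.
F_S2241/F_S6387 = (L_S2241/L_S6387)/(d_S2241/d_S6387)² = 0.7360/64.00 = 0.01150.
m_S2241 − m_S6387 = −2.5 log₁₀(0.01150) = 4.85.

4.85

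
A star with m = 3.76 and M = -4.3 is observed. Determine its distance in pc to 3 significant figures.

m − M = 5 log₁₀(d/10 pc)
3.76 − (-4.3) = 8.06 = 5 log₁₀(d/10)
d = 10 × 10^(8.06/5) = 10 × 10^1.612 = 409.3 pc.

409 pc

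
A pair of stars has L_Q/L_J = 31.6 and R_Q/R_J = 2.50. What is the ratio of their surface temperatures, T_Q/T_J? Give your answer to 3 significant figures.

1.50

L ∝ R²T⁴ gives T ∝ (L/R²)^(1/4), so
T_Q/T_J = (31.6 / 2.50²)^(1/4) = (5.056)^(1/4) = 1.500.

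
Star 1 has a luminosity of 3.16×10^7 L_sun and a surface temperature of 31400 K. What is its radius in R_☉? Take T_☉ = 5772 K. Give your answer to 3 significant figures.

R/R_☉ = √(L/L_☉) / (T/T_☉)² = √(3.16×10^7) / (5.440)²
       = 5621 / 29.59 = 189.9.

190 R_☉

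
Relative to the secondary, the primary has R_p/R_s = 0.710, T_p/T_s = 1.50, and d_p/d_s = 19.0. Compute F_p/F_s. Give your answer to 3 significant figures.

L_p/L_s = (R_p/R_s)²(T_p/T_s)⁴ = (0.710)² × (1.50)⁴ = 2.552.
F_p/F_s = (L_p/L_s)/(d_p/d_s)² = 2.552 / (19.0)² = 0.007069.

0.00707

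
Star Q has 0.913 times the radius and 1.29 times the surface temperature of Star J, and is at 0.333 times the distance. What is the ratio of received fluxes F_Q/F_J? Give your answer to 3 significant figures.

L_Q/L_J = (R_Q/R_J)²(T_Q/T_J)⁴ = (0.913)² × (1.29)⁴ = 2.308.
F_Q/F_J = (L_Q/L_J)/(d_Q/d_J)² = 2.308 / (0.333)² = 20.82.

20.8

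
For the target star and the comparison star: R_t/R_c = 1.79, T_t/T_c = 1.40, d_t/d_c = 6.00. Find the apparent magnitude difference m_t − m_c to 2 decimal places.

L_t/L_c = (1.79)²(1.40)⁴ = 12.31.
F_t/F_c = (L_t/L_c)/(d_t/d_c)² = 12.31/36.00 = 0.3419.
m_t − m_c = −2.5 log₁₀(0.3419) = 1.17.

1.17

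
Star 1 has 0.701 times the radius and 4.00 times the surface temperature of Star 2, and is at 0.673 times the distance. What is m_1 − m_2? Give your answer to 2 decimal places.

-6.11

L_1/L_2 = (0.701)²(4.00)⁴ = 125.8.
F_1/F_2 = (L_1/L_2)/(d_1/d_2)² = 125.8/0.4529 = 277.7.
m_1 − m_2 = −2.5 log₁₀(277.7) = -6.11.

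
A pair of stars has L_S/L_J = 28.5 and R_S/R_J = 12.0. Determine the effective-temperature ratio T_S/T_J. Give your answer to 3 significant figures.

L ∝ R²T⁴ gives T ∝ (L/R²)^(1/4), so
T_S/T_J = (28.5 / 12.0²)^(1/4) = (0.1979)^(1/4) = 0.6670.

0.667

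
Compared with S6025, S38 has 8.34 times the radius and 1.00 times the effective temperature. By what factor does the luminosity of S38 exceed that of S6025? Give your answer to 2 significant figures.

From the Stefan–Boltzmann law, L ∝ R²T⁴, so
L_S38/L_S6025 = (R_S38/R_S6025)² (T_S38/T_S6025)⁴ = (8.34)² × (1.00)⁴ = 69.56 × 1.000 = 69.56.

70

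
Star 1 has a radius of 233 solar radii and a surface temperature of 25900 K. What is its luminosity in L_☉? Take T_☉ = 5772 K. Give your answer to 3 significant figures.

L/L_☉ = (R/R_☉)² (T/T_☉)⁴ = (233)² × (25900/5772)⁴
       = 5.429×10^4 × (4.487)⁴ = 5.429×10^4 × 405.4 = 2.201×10^7.

2.20×10^7 L_☉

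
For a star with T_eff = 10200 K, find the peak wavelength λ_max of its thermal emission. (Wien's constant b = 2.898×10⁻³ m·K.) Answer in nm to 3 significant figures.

284 nm

λ_max = b/T = 2.898×10⁻³ / 10200 = 2.84×10^-7 m = 284.1 nm.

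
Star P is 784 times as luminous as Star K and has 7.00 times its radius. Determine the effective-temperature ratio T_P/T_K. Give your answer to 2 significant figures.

L ∝ R²T⁴ gives T ∝ (L/R²)^(1/4), so
T_P/T_K = (784 / 7.00²)^(1/4) = (16.00)^(1/4) = 2.000.

2.0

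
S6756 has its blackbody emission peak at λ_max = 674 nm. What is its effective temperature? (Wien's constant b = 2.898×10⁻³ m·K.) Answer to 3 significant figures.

4.30×10^3 K

T = b/λ_max = 2.898×10⁻³ / (674×10⁻⁹) = 4300 K.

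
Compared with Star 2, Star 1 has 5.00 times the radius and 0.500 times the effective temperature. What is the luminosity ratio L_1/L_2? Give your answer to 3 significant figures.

1.56

From the Stefan–Boltzmann law, L ∝ R²T⁴, so
L_1/L_2 = (R_1/R_2)² (T_1/T_2)⁴ = (5.00)² × (0.500)⁴ = 25.00 × 0.06250 = 1.562.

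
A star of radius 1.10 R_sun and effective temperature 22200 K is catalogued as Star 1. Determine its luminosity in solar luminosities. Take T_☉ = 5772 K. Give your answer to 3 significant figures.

L/L_☉ = (R/R_☉)² (T/T_☉)⁴ = (1.10)² × (22200/5772)⁴
       = 1.210 × (3.846)⁴ = 1.210 × 218.8 = 264.8.

265 solar luminosities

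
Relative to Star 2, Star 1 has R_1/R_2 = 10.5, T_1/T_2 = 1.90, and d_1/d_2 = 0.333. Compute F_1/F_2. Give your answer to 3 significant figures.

L_1/L_2 = (R_1/R_2)²(T_1/T_2)⁴ = (10.5)² × (1.90)⁴ = 1437.
F_1/F_2 = (L_1/L_2)/(d_1/d_2)² = 1437 / (0.333)² = 1.296×10^4.

1.30×10^4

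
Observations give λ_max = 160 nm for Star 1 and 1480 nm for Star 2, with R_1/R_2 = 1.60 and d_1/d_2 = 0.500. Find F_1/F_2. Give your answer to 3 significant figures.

7.50×10^4

Wien's law: T_1/T_2 = λ_2/λ_1 = 1480/160 = 9.250.
L_1/L_2 = (R_1/R_2)²(T_1/T_2)⁴ = (1.60)²(9.250)⁴ = 1.874×10^4.
F_1/F_2 = (L_1/L_2)/(d_1/d_2)² = 1.874×10^4/(0.500)² = 7.497×10^4.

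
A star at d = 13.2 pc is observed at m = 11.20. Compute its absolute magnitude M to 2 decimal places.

10.60

M = m − 5 log₁₀(d/10 pc) = 11.20 − 5 log₁₀(13.2/10)
  = 11.20 − 5 × 0.121 = 11.20 − 0.60 = 10.60.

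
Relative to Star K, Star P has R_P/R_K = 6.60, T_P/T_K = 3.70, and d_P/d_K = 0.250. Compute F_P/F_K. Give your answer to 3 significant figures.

1.31×10^5

L_P/L_K = (R_P/R_K)²(T_P/T_K)⁴ = (6.60)² × (3.70)⁴ = 8164.
F_P/F_K = (L_P/L_K)/(d_P/d_K)² = 8164 / (0.250)² = 1.306×10^5.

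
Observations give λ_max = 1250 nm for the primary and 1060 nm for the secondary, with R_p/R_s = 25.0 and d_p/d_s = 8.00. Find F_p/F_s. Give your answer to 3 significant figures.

Wien's law: T_p/T_s = λ_s/λ_p = 1060/1250 = 0.8480.
L_p/L_s = (R_p/R_s)²(T_p/T_s)⁴ = (25.0)²(0.8480)⁴ = 323.2.
F_p/F_s = (L_p/L_s)/(d_p/d_s)² = 323.2/(8.00)² = 5.050.

5.05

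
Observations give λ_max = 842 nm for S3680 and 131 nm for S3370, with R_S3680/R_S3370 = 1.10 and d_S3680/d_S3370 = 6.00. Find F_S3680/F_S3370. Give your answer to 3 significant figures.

1.97×10^-5

Wien's law: T_S3680/T_S3370 = λ_S3370/λ_S3680 = 131/842 = 0.1556.
L_S3680/L_S3370 = (R_S3680/R_S3370)²(T_S3680/T_S3370)⁴ = (1.10)²(0.1556)⁴ = 7.090×10^-4.
F_S3680/F_S3370 = (L_S3680/L_S3370)/(d_S3680/d_S3370)² = 7.090×10^-4/(6.00)² = 1.969×10^-5.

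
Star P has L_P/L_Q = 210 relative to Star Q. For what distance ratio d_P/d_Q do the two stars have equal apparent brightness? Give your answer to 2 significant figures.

14

Equal flux requires L_P/d_P² = L_Q/d_Q², so d_P/d_Q = √(L_P/L_Q)
= √(210) = 14.49.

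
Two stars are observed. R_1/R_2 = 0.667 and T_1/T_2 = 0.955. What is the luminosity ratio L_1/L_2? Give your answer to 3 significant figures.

From the Stefan–Boltzmann law, L ∝ R²T⁴, so
L_1/L_2 = (R_1/R_2)² (T_1/T_2)⁴ = (0.667)² × (0.955)⁴ = 0.4449 × 0.8318 = 0.3701.

0.370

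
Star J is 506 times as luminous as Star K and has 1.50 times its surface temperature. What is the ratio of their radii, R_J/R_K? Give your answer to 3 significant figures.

L ∝ R²T⁴ gives R ∝ √L / T², so
R_J/R_K = √(506) / (1.50)² = 22.49 / 2.250 = 9.998.

10.0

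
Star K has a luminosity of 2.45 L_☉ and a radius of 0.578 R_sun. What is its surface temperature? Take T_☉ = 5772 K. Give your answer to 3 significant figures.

9.50×10^3 K

T/T_☉ = (L/L_☉)^(1/4) / (R/R_☉)^(1/2)
T = 5772 × (2.45)^(1/4) / √(0.578) = 5772 × 1.251 / 0.7603 = 9498 K.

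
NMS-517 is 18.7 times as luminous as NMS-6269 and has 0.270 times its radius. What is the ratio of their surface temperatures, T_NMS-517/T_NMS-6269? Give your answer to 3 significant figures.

L ∝ R²T⁴ gives T ∝ (L/R²)^(1/4), so
T_NMS-517/T_NMS-6269 = (18.7 / 0.270²)^(1/4) = (256.5)^(1/4) = 4.002.

4.00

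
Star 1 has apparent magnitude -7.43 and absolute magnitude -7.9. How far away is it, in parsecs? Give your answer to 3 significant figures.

12.4 pc

m − M = 5 log₁₀(d/10 pc)
-7.43 − (-7.9) = 0.47 = 5 log₁₀(d/10)
d = 10 × 10^(0.47/5) = 10 × 10^0.094 = 12.42 pc.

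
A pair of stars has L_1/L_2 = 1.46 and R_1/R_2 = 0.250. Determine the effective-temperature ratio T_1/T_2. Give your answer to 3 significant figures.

L ∝ R²T⁴ gives T ∝ (L/R²)^(1/4), so
T_1/T_2 = (1.46 / 0.250²)^(1/4) = (23.36)^(1/4) = 2.198.

2.20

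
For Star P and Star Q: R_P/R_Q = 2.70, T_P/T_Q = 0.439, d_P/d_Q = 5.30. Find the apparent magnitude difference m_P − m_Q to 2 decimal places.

5.04

L_P/L_Q = (2.70)²(0.439)⁴ = 0.2708.
F_P/F_Q = (L_P/L_Q)/(d_P/d_Q)² = 0.2708/28.09 = 0.009639.
m_P − m_Q = −2.5 log₁₀(0.009639) = 5.04.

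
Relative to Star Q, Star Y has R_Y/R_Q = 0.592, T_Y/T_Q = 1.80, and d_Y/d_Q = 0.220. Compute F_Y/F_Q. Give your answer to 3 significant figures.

76.0

L_Y/L_Q = (R_Y/R_Q)²(T_Y/T_Q)⁴ = (0.592)² × (1.80)⁴ = 3.679.
F_Y/F_Q = (L_Y/L_Q)/(d_Y/d_Q)² = 3.679 / (0.220)² = 76.01.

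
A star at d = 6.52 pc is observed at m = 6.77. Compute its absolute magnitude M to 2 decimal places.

M = m − 5 log₁₀(d/10 pc) = 6.77 − 5 log₁₀(6.52/10)
  = 6.77 − 5 × -0.186 = 6.77 − -0.93 = 7.70.

7.70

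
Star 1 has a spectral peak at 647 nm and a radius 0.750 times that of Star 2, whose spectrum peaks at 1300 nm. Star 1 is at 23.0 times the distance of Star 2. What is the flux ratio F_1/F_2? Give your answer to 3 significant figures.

Wien's law: T_1/T_2 = λ_2/λ_1 = 1300/647 = 2.009.
L_1/L_2 = (R_1/R_2)²(T_1/T_2)⁴ = (0.750)²(2.009)⁴ = 9.168.
F_1/F_2 = (L_1/L_2)/(d_1/d_2)² = 9.168/(23.0)² = 0.01733.

0.0173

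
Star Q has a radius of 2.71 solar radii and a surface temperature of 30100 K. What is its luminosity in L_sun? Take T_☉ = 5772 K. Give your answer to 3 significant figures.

5.43×10^3 L_sun

L/L_☉ = (R/R_☉)² (T/T_☉)⁴ = (2.71)² × (30100/5772)⁴
       = 7.344 × (5.215)⁴ = 7.344 × 739.5 = 5431.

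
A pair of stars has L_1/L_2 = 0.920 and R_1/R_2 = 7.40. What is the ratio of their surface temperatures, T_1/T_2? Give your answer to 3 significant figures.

0.360

L ∝ R²T⁴ gives T ∝ (L/R²)^(1/4), so
T_1/T_2 = (0.920 / 7.40²)^(1/4) = (0.01680)^(1/4) = 0.3600.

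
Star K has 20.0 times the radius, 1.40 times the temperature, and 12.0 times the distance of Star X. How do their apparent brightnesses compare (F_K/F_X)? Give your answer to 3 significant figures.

L_K/L_X = (R_K/R_X)²(T_K/T_X)⁴ = (20.0)² × (1.40)⁴ = 1537.
F_K/F_X = (L_K/L_X)/(d_K/d_X)² = 1537 / (12.0)² = 10.67.

10.7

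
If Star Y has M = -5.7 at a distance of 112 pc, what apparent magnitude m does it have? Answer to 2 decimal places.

m = M + 5 log₁₀(d/10 pc) = -5.7 + 5 log₁₀(112/10)
  = -5.7 + 5 × 1.049 = -5.7 + 5.25 = -0.45.

-0.45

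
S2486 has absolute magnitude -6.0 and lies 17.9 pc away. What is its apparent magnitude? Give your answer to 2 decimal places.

-4.74

m = M + 5 log₁₀(d/10 pc) = -6.0 + 5 log₁₀(17.9/10)
  = -6.0 + 5 × 0.253 = -6.0 + 1.26 = -4.74.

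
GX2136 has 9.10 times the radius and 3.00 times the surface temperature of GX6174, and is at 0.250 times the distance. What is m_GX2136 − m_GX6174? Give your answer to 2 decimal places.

L_GX2136/L_GX6174 = (9.10)²(3.00)⁴ = 6708.
F_GX2136/F_GX6174 = (L_GX2136/L_GX6174)/(d_GX2136/d_GX6174)² = 6708/0.06250 = 1.073×10^5.
m_GX2136 − m_GX6174 = −2.5 log₁₀(1.073×10^5) = -12.58.

-12.58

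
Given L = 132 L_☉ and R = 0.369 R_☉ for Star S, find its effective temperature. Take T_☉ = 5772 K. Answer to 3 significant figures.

T/T_☉ = (L/L_☉)^(1/4) / (R/R_☉)^(1/2)
T = 5772 × (132)^(1/4) / √(0.369) = 5772 × 3.390 / 0.6075 = 3.221×10^4 K.

3.22×10^4 K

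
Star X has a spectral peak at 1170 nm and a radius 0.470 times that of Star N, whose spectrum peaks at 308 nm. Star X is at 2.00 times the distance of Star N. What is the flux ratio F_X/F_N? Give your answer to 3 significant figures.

2.65×10^-4

Wien's law: T_X/T_N = λ_N/λ_X = 308/1170 = 0.2632.
L_X/L_N = (R_X/R_N)²(T_X/T_N)⁴ = (0.470)²(0.2632)⁴ = 0.001061.
F_X/F_N = (L_X/L_N)/(d_X/d_N)² = 0.001061/(2.00)² = 2.652×10^-4.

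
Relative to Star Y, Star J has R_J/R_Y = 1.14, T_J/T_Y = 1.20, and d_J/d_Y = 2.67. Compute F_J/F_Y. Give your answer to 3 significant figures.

L_J/L_Y = (R_J/R_Y)²(T_J/T_Y)⁴ = (1.14)² × (1.20)⁴ = 2.695.
F_J/F_Y = (L_J/L_Y)/(d_J/d_Y)² = 2.695 / (2.67)² = 0.3780.

0.378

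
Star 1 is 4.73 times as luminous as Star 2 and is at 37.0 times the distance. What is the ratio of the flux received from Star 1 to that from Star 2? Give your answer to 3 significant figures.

0.00346

F = L/(4πd²), so F_1/F_2 = (L_1/L_2) / (d_1/d_2)²
= 4.73 / (37.0)² = 4.73 / 1369 = 0.003455.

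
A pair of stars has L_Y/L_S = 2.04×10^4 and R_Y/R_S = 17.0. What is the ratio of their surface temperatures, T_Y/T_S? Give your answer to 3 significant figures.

2.90

L ∝ R²T⁴ gives T ∝ (L/R²)^(1/4), so
T_Y/T_S = (2.04×10^4 / 17.0²)^(1/4) = (70.59)^(1/4) = 2.899.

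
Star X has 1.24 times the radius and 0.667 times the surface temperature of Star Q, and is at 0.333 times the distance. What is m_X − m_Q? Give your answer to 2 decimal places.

L_X/L_Q = (1.24)²(0.667)⁴ = 0.3043.
F_X/F_Q = (L_X/L_Q)/(d_X/d_Q)² = 0.3043/0.1109 = 2.744.
m_X − m_Q = −2.5 log₁₀(2.744) = -1.10.

-1.10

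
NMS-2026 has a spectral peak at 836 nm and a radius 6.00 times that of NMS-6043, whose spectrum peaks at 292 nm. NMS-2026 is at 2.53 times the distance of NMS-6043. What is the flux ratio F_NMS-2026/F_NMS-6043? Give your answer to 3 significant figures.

Wien's law: T_NMS-2026/T_NMS-6043 = λ_NMS-6043/λ_NMS-2026 = 292/836 = 0.3493.
L_NMS-2026/L_NMS-6043 = (R_NMS-2026/R_NMS-6043)²(T_NMS-2026/T_NMS-6043)⁴ = (6.00)²(0.3493)⁴ = 0.5358.
F_NMS-2026/F_NMS-6043 = (L_NMS-2026/L_NMS-6043)/(d_NMS-2026/d_NMS-6043)² = 0.5358/(2.53)² = 0.08371.

0.0837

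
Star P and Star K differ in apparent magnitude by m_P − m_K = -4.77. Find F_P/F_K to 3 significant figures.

80.9

F_P/F_K = 10^(−(m_P − m_K)/2.5) = 10^(4.77/2.5) = 10^1.908 = 80.91.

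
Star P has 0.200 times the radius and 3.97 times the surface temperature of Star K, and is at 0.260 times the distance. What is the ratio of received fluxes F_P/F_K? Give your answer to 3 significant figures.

L_P/L_K = (R_P/R_K)²(T_P/T_K)⁴ = (0.200)² × (3.97)⁴ = 9.936.
F_P/F_K = (L_P/L_K)/(d_P/d_K)² = 9.936 / (0.260)² = 147.0.

147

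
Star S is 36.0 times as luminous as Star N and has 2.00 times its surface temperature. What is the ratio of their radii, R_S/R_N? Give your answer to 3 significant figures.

L ∝ R²T⁴ gives R ∝ √L / T², so
R_S/R_N = √(36.0) / (2.00)² = 6.000 / 4.000 = 1.500.

1.50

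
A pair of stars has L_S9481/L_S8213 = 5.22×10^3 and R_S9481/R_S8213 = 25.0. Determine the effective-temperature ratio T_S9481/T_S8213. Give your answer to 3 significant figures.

1.70

L ∝ R²T⁴ gives T ∝ (L/R²)^(1/4), so
T_S9481/T_S8213 = (5.22×10^3 / 25.0²)^(1/4) = (8.352)^(1/4) = 1.700.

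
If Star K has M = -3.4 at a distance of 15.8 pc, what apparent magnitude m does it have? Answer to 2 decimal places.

m = M + 5 log₁₀(d/10 pc) = -3.4 + 5 log₁₀(15.8/10)
  = -3.4 + 5 × 0.199 = -3.4 + 0.99 = -2.41.

-2.41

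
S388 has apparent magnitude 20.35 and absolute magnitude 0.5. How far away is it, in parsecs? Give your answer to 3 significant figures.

m − M = 5 log₁₀(d/10 pc)
20.35 − (0.5) = 19.85 = 5 log₁₀(d/10)
d = 10 × 10^(19.85/5) = 10 × 10^3.970 = 9.333×10^4 pc.

9.33×10^4 pc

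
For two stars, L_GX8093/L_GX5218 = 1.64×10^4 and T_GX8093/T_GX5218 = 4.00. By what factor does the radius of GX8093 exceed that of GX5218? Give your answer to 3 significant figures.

8.00

L ∝ R²T⁴ gives R ∝ √L / T², so
R_GX8093/R_GX5218 = √(1.64×10^4) / (4.00)² = 128.1 / 16.00 = 8.004.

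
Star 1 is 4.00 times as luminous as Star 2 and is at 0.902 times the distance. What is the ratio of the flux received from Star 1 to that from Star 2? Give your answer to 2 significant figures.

4.9

F = L/(4πd²), so F_1/F_2 = (L_1/L_2) / (d_1/d_2)²
= 4.00 / (0.902)² = 4.00 / 0.8136 = 4.916.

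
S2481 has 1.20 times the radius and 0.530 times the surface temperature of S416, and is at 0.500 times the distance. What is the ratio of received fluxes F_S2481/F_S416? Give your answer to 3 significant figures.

0.454

L_S2481/L_S416 = (R_S2481/R_S416)²(T_S2481/T_S416)⁴ = (1.20)² × (0.530)⁴ = 0.1136.
F_S2481/F_S416 = (L_S2481/L_S416)/(d_S2481/d_S416)² = 0.1136 / (0.500)² = 0.4545.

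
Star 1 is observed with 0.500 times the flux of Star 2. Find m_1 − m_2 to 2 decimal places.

m_1 − m_2 = −2.5 log₁₀(F_1/F_2) = −2.5 log₁₀(0.500) = −2.5 × (-0.301) = 0.753.

0.75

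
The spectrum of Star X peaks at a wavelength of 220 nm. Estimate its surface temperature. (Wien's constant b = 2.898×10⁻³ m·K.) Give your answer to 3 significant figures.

1.32×10^4 K

T = b/λ_max = 2.898×10⁻³ / (220×10⁻⁹) = 1.317×10^4 K.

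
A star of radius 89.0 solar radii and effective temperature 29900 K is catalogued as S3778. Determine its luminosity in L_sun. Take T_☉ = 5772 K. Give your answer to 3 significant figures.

5.70×10^6 L_sun

L/L_☉ = (R/R_☉)² (T/T_☉)⁴ = (89.0)² × (29900/5772)⁴
       = 7921 × (5.180)⁴ = 7921 × 720.1 = 5.704×10^6.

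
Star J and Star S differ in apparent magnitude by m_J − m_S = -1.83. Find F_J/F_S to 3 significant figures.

F_J/F_S = 10^(−(m_J − m_S)/2.5) = 10^(1.83/2.5) = 10^0.732 = 5.395.

5.40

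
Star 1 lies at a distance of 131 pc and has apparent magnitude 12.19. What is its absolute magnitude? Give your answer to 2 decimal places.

6.60

M = m − 5 log₁₀(d/10 pc) = 12.19 − 5 log₁₀(131/10)
  = 12.19 − 5 × 1.117 = 12.19 − 5.59 = 6.60.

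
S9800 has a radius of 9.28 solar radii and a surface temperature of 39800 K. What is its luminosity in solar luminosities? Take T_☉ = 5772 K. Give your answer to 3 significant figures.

1.95×10^5 solar luminosities

L/L_☉ = (R/R_☉)² (T/T_☉)⁴ = (9.28)² × (39800/5772)⁴
       = 86.12 × (6.895)⁴ = 86.12 × 2261 = 1.947×10^5.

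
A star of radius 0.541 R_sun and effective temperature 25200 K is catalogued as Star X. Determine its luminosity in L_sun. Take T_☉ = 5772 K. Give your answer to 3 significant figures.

106 L_sun

L/L_☉ = (R/R_☉)² (T/T_☉)⁴ = (0.541)² × (25200/5772)⁴
       = 0.2927 × (4.366)⁴ = 0.2927 × 363.3 = 106.3.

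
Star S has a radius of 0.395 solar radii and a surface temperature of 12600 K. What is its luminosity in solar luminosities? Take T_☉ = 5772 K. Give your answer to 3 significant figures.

L/L_☉ = (R/R_☉)² (T/T_☉)⁴ = (0.395)² × (12600/5772)⁴
       = 0.1560 × (2.183)⁴ = 0.1560 × 22.71 = 3.543.

3.54 solar luminosities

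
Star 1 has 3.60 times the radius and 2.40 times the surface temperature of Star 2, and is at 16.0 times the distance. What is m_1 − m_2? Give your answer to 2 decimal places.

-0.56

L_1/L_2 = (3.60)²(2.40)⁴ = 430.0.
F_1/F_2 = (L_1/L_2)/(d_1/d_2)² = 430.0/256.0 = 1.680.
m_1 − m_2 = −2.5 log₁₀(1.680) = -0.56.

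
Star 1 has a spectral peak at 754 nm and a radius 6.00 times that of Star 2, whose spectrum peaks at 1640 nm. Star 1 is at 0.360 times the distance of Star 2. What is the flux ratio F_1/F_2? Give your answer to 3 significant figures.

Wien's law: T_1/T_2 = λ_2/λ_1 = 1640/754 = 2.175.
L_1/L_2 = (R_1/R_2)²(T_1/T_2)⁴ = (6.00)²(2.175)⁴ = 805.7.
F_1/F_2 = (L_1/L_2)/(d_1/d_2)² = 805.7/(0.360)² = 6217.

6.22×10^3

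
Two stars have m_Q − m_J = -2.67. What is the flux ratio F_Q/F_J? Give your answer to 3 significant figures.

11.7

F_Q/F_J = 10^(−(m_Q − m_J)/2.5) = 10^(2.67/2.5) = 10^1.068 = 11.69.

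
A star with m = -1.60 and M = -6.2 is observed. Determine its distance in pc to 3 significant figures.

m − M = 5 log₁₀(d/10 pc)
-1.60 − (-6.2) = 4.60 = 5 log₁₀(d/10)
d = 10 × 10^(4.60/5) = 10 × 10^0.920 = 83.18 pc.

83.2 pc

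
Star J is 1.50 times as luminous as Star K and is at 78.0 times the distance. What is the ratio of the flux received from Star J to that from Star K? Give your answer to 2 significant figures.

2.5×10^-4

F = L/(4πd²), so F_J/F_K = (L_J/L_K) / (d_J/d_K)²
= 1.50 / (78.0)² = 1.50 / 6084 = 2.465×10^-4.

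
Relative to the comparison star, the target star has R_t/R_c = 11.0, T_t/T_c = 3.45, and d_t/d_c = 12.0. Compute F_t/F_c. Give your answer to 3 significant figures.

L_t/L_c = (R_t/R_c)²(T_t/T_c)⁴ = (11.0)² × (3.45)⁴ = 1.714×10^4.
F_t/F_c = (L_t/L_c)/(d_t/d_c)² = 1.714×10^4 / (12.0)² = 119.0.

119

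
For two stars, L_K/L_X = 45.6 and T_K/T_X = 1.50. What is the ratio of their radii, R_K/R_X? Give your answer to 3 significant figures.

3.00

L ∝ R²T⁴ gives R ∝ √L / T², so
R_K/R_X = √(45.6) / (1.50)² = 6.753 / 2.250 = 3.001.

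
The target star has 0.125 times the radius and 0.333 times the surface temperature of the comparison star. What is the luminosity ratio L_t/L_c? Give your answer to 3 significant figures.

1.92×10^-4

From the Stefan–Boltzmann law, L ∝ R²T⁴, so
L_t/L_c = (R_t/R_c)² (T_t/T_c)⁴ = (0.125)² × (0.333)⁴ = 0.01562 × 0.01230 = 1.921×10^-4.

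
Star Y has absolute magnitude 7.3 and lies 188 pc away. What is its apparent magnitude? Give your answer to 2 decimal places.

13.67

m = M + 5 log₁₀(d/10 pc) = 7.3 + 5 log₁₀(188/10)
  = 7.3 + 5 × 1.274 = 7.3 + 6.37 = 13.67.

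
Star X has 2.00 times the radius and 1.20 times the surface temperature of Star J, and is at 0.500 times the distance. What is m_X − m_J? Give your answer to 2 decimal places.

-3.80

L_X/L_J = (2.00)²(1.20)⁴ = 8.294.
F_X/F_J = (L_X/L_J)/(d_X/d_J)² = 8.294/0.2500 = 33.18.
m_X − m_J = −2.5 log₁₀(33.18) = -3.80.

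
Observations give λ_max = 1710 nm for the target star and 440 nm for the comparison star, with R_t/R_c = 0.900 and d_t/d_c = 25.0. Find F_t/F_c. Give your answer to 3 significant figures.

Wien's law: T_t/T_c = λ_c/λ_t = 440/1710 = 0.2573.
L_t/L_c = (R_t/R_c)²(T_t/T_c)⁴ = (0.900)²(0.2573)⁴ = 0.003551.
F_t/F_c = (L_t/L_c)/(d_t/d_c)² = 0.003551/(25.0)² = 5.681×10^-6.

5.68×10^-6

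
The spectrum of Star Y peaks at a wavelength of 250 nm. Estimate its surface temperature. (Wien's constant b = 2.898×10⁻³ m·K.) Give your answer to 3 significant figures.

1.16×10^4 K

T = b/λ_max = 2.898×10⁻³ / (250×10⁻⁹) = 1.159×10^4 K.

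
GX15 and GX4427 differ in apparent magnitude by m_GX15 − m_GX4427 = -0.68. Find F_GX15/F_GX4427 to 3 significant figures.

F_GX15/F_GX4427 = 10^(−(m_GX15 − m_GX4427)/2.5) = 10^(0.68/2.5) = 10^0.272 = 1.871.

1.87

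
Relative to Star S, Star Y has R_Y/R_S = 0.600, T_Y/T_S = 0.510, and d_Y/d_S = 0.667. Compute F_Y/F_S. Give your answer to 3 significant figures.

0.0547

L_Y/L_S = (R_Y/R_S)²(T_Y/T_S)⁴ = (0.600)² × (0.510)⁴ = 0.02435.
F_Y/F_S = (L_Y/L_S)/(d_Y/d_S)² = 0.02435 / (0.667)² = 0.05474.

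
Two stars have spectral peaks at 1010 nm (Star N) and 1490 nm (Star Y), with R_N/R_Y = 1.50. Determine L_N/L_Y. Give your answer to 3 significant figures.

10.7

Wien's law gives T ∝ 1/λ_max, so T_N/T_Y = λ_Y/λ_N = 1490/1010 = 1.475.
Then L ∝ R²T⁴ gives L_N/L_Y = (1.50)² × (1.475)⁴ = 2.250 × 4.737 = 10.66.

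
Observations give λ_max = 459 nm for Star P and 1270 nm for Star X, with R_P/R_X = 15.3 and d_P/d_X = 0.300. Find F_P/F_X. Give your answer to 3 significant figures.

Wien's law: T_P/T_X = λ_X/λ_P = 1270/459 = 2.767.
L_P/L_X = (R_P/R_X)²(T_P/T_X)⁴ = (15.3)²(2.767)⁴ = 1.372×10^4.
F_P/F_X = (L_P/L_X)/(d_P/d_X)² = 1.372×10^4/(0.300)² = 1.524×10^5.

1.52×10^5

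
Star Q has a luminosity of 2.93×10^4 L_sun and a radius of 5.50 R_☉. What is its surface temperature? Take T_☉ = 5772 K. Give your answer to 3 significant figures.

3.22×10^4 K

T/T_☉ = (L/L_☉)^(1/4) / (R/R_☉)^(1/2)
T = 5772 × (2.93×10^4)^(1/4) / √(5.50) = 5772 × 13.08 / 2.345 = 3.220×10^4 K.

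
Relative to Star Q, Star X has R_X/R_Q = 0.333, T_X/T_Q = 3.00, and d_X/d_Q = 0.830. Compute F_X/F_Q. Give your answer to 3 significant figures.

13.0

L_X/L_Q = (R_X/R_Q)²(T_X/T_Q)⁴ = (0.333)² × (3.00)⁴ = 8.982.
F_X/F_Q = (L_X/L_Q)/(d_X/d_Q)² = 8.982 / (0.830)² = 13.04.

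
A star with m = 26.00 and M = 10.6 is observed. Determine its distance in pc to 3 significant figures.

m − M = 5 log₁₀(d/10 pc)
26.00 − (10.6) = 15.40 = 5 log₁₀(d/10)
d = 10 × 10^(15.40/5) = 10 × 10^3.080 = 1.202×10^4 pc.

1.20×10^4 pc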